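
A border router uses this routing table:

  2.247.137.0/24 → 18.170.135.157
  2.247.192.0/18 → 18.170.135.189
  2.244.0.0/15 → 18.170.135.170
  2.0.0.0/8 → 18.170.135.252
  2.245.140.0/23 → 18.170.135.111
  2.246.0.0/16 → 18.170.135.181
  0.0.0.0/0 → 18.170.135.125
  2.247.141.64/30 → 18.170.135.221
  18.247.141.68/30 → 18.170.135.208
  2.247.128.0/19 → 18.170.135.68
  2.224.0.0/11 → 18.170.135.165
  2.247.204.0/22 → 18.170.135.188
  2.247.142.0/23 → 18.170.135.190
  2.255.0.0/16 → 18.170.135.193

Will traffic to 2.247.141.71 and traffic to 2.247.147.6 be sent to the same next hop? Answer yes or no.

yes

2.247.141.71: longest match 2.247.128.0/19 -> 18.170.135.68
2.247.147.6: longest match 2.247.128.0/19 -> 18.170.135.68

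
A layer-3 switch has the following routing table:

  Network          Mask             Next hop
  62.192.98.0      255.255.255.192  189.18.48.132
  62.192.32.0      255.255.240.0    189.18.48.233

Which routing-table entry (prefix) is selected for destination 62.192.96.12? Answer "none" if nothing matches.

none

62.192.96.12 is outside every listed prefix and there is no default route.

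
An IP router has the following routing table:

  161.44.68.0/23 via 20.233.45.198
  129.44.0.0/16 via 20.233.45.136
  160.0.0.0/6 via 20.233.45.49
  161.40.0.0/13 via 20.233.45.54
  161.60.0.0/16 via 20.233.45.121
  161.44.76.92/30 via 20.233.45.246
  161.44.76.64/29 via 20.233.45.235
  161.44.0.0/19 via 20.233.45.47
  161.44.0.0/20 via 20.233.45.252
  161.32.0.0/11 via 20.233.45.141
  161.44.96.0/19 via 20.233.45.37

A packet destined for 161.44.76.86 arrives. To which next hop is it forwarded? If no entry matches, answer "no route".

Routes whose prefix contains 161.44.76.86:
  160.0.0.0/6 (160.0.0.0 - 163.255.255.255) -> 20.233.45.49
  161.32.0.0/11 (161.32.0.0 - 161.63.255.255) -> 20.233.45.141
  161.40.0.0/13 (161.40.0.0 - 161.47.255.255) -> 20.233.45.54
More-specific entries that do NOT match:
  161.44.76.92/30 (161.44.76.92 - 161.44.76.95) does not contain 161.44.76.86
  161.44.76.64/29 (161.44.76.64 - 161.44.76.71) does not contain 161.44.76.86
  161.44.68.0/23 (161.44.68.0 - 161.44.69.255) does not contain 161.44.76.86
  161.44.0.0/20 (161.44.0.0 - 161.44.15.255) does not contain 161.44.76.86
  161.44.0.0/19 (161.44.0.0 - 161.44.31.255) does not contain 161.44.76.86
  161.44.96.0/19 (161.44.96.0 - 161.44.127.255) does not contain 161.44.76.86
  129.44.0.0/16 (129.44.0.0 - 129.44.255.255) does not contain 161.44.76.86
  161.60.0.0/16 (161.60.0.0 - 161.60.255.255) does not contain 161.44.76.86
Longest matching prefix is /13 -> next hop 20.233.45.54.

20.233.45.54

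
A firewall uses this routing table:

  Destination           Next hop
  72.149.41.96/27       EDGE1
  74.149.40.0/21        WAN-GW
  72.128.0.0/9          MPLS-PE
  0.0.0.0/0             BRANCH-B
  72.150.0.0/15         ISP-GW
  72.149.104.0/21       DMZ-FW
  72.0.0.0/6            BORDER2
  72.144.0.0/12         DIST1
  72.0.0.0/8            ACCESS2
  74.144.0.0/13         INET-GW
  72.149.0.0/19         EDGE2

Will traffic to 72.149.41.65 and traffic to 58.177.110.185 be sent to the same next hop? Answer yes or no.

72.149.41.65: longest match 72.144.0.0/12 -> DIST1
58.177.110.185: longest match 0.0.0.0/0 -> BRANCH-B

no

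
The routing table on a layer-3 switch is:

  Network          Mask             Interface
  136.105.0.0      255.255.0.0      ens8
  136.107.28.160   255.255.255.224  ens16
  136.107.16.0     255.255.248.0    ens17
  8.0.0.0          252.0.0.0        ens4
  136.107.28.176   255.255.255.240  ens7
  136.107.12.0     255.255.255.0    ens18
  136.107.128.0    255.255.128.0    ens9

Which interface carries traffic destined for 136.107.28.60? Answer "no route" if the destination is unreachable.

no route

No entry's prefix contains 136.107.28.60; there is no default route.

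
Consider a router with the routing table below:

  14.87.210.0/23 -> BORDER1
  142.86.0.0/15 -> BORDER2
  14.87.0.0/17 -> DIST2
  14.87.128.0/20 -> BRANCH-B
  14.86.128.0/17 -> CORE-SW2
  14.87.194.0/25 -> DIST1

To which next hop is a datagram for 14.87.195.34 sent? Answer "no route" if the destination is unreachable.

no route

No entry's prefix contains 14.87.195.34; there is no default route.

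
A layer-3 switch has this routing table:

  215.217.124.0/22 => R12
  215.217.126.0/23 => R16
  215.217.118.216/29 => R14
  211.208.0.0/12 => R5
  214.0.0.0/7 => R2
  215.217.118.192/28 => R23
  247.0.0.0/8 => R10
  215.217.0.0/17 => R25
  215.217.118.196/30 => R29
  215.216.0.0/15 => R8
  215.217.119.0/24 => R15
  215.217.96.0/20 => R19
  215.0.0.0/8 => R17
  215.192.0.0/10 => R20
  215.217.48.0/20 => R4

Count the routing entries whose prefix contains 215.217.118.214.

5

Prefixes containing 215.217.118.214:
  214.0.0.0/7 (214.0.0.0 - 215.255.255.255)
  215.0.0.0/8 (215.0.0.0 - 215.255.255.255)
  215.192.0.0/10 (215.192.0.0 - 215.255.255.255)
  215.216.0.0/15 (215.216.0.0 - 215.217.255.255)
  215.217.0.0/17 (215.217.0.0 - 215.217.127.255)
Total matching entries: 5.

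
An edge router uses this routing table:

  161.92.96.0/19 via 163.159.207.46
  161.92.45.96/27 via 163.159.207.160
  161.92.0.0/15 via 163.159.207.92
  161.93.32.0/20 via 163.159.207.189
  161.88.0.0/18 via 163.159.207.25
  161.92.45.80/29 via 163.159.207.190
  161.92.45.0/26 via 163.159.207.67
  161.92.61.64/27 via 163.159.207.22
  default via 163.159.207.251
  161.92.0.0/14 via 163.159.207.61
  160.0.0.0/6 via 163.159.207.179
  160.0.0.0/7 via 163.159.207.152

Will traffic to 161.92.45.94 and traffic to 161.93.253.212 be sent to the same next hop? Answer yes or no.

161.92.45.94: longest match 161.92.0.0/15 -> 163.159.207.92
161.93.253.212: longest match 161.92.0.0/15 -> 163.159.207.92

yes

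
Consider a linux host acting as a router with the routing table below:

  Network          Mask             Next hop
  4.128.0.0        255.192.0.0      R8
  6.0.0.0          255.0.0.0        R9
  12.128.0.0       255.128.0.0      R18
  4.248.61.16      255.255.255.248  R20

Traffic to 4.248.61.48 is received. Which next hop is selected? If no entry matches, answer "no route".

no route

No entry's prefix contains 4.248.61.48; there is no default route.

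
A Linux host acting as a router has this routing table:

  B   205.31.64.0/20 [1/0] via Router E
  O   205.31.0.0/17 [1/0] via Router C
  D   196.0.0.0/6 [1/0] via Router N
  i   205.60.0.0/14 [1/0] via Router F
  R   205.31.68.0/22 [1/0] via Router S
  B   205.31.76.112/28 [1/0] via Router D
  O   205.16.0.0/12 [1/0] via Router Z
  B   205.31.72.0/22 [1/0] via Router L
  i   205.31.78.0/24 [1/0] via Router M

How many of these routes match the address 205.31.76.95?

3

Prefixes containing 205.31.76.95:
  205.16.0.0/12 (205.16.0.0 - 205.31.255.255)
  205.31.0.0/17 (205.31.0.0 - 205.31.127.255)
  205.31.64.0/20 (205.31.64.0 - 205.31.79.255)
Total matching entries: 3.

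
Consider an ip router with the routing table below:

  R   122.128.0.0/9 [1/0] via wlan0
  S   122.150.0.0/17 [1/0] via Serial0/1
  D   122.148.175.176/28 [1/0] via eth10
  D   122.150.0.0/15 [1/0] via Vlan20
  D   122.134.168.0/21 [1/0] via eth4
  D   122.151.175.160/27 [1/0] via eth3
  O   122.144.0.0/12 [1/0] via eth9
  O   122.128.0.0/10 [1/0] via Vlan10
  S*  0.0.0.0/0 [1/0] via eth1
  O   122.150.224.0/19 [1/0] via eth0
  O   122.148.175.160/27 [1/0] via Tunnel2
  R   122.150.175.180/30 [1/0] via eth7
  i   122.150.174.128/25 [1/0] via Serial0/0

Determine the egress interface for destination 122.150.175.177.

Vlan20

Routes whose prefix contains 122.150.175.177:
  0.0.0.0/0 (default, matches everything) -> eth1
  122.128.0.0/9 (122.128.0.0 - 122.255.255.255) -> wlan0
  122.128.0.0/10 (122.128.0.0 - 122.191.255.255) -> Vlan10
  122.144.0.0/12 (122.144.0.0 - 122.159.255.255) -> eth9
  122.150.0.0/15 (122.150.0.0 - 122.151.255.255) -> Vlan20
More-specific entries that do NOT match:
  122.150.175.180/30 (122.150.175.180 - 122.150.175.183) does not contain 122.150.175.177
  122.148.175.176/28 (122.148.175.176 - 122.148.175.191) does not contain 122.150.175.177
  122.151.175.160/27 (122.151.175.160 - 122.151.175.191) does not contain 122.150.175.177
  122.148.175.160/27 (122.148.175.160 - 122.148.175.191) does not contain 122.150.175.177
  122.150.174.128/25 (122.150.174.128 - 122.150.174.255) does not contain 122.150.175.177
  122.134.168.0/21 (122.134.168.0 - 122.134.175.255) does not contain 122.150.175.177
  122.150.224.0/19 (122.150.224.0 - 122.150.255.255) does not contain 122.150.175.177
  122.150.0.0/17 (122.150.0.0 - 122.150.127.255) does not contain 122.150.175.177
Longest matching prefix is /15 -> interface Vlan20.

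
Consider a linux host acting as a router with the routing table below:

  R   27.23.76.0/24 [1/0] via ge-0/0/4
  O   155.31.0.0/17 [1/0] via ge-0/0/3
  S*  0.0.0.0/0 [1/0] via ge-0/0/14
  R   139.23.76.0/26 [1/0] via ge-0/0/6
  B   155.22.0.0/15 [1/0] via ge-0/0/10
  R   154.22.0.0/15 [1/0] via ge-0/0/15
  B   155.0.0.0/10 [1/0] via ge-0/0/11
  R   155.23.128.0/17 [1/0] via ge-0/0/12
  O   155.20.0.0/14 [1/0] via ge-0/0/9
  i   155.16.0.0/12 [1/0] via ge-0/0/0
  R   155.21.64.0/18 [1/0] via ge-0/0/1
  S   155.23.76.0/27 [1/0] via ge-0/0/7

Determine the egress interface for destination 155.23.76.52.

Routes whose prefix contains 155.23.76.52:
  0.0.0.0/0 (default, matches everything) -> ge-0/0/14
  155.0.0.0/10 (155.0.0.0 - 155.63.255.255) -> ge-0/0/11
  155.16.0.0/12 (155.16.0.0 - 155.31.255.255) -> ge-0/0/0
  155.20.0.0/14 (155.20.0.0 - 155.23.255.255) -> ge-0/0/9
  155.22.0.0/15 (155.22.0.0 - 155.23.255.255) -> ge-0/0/10
More-specific entries that do NOT match:
  155.23.76.0/27 (155.23.76.0 - 155.23.76.31) does not contain 155.23.76.52
  139.23.76.0/26 (139.23.76.0 - 139.23.76.63) does not contain 155.23.76.52
  27.23.76.0/24 (27.23.76.0 - 27.23.76.255) does not contain 155.23.76.52
  155.21.64.0/18 (155.21.64.0 - 155.21.127.255) does not contain 155.23.76.52
  155.31.0.0/17 (155.31.0.0 - 155.31.127.255) does not contain 155.23.76.52
  155.23.128.0/17 (155.23.128.0 - 155.23.255.255) does not contain 155.23.76.52
Longest matching prefix is /15 -> interface ge-0/0/10.

ge-0/0/10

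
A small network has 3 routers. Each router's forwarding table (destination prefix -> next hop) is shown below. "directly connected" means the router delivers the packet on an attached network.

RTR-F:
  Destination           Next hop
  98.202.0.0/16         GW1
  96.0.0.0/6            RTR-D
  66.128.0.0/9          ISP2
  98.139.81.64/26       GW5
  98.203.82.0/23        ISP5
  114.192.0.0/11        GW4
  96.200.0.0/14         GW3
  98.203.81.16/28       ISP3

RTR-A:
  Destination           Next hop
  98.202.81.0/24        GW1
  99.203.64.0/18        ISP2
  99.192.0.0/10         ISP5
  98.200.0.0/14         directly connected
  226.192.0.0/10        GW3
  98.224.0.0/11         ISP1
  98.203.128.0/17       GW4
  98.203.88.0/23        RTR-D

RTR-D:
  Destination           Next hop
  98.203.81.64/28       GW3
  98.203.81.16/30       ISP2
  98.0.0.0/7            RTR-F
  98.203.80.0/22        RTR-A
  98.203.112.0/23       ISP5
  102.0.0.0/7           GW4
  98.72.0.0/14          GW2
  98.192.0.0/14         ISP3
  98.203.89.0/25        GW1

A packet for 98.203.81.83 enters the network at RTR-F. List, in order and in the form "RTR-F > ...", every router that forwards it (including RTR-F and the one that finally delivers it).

RTR-F > RTR-D > RTR-A

At RTR-F: longest match for 98.203.81.83 is 96.0.0.0/6 -> RTR-D
At RTR-D: longest match for 98.203.81.83 is 98.203.80.0/22 -> RTR-A
At RTR-A: longest match for 98.203.81.83 is 98.200.0.0/14 -> directly connected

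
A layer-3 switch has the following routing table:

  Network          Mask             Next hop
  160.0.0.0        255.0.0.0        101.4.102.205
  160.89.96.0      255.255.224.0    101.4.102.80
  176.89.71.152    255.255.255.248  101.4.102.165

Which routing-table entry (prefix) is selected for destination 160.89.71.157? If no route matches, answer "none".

Entries matching 160.89.71.157:
  160.0.0.0/8 (160.0.0.0 - 160.255.255.255)
Most specific is 160.0.0.0/8.

160.0.0.0/8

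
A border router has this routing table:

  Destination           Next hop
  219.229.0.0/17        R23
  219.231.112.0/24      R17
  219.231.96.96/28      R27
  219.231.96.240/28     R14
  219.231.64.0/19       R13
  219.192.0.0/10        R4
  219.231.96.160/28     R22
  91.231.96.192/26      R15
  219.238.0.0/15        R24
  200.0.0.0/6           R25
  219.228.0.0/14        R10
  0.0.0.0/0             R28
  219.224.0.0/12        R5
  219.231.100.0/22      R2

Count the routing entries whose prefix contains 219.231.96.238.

4

Prefixes containing 219.231.96.238:
  0.0.0.0/0 (default, matches everything)
  219.192.0.0/10 (219.192.0.0 - 219.255.255.255)
  219.224.0.0/12 (219.224.0.0 - 219.239.255.255)
  219.228.0.0/14 (219.228.0.0 - 219.231.255.255)
Total matching entries: 4.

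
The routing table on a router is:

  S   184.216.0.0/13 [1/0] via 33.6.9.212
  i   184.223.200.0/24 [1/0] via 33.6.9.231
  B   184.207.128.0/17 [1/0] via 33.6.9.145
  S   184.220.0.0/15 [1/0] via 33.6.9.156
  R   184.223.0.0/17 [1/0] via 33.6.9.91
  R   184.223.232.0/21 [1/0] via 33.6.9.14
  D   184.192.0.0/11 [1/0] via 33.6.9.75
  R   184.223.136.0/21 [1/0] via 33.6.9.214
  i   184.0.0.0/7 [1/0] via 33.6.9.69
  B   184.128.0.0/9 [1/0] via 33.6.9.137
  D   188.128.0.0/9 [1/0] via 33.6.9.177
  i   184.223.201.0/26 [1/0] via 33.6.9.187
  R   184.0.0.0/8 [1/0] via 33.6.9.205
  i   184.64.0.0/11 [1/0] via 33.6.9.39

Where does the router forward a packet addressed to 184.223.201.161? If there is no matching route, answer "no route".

Routes whose prefix contains 184.223.201.161:
  184.0.0.0/7 (184.0.0.0 - 185.255.255.255) -> 33.6.9.69
  184.0.0.0/8 (184.0.0.0 - 184.255.255.255) -> 33.6.9.205
  184.128.0.0/9 (184.128.0.0 - 184.255.255.255) -> 33.6.9.137
  184.192.0.0/11 (184.192.0.0 - 184.223.255.255) -> 33.6.9.75
  184.216.0.0/13 (184.216.0.0 - 184.223.255.255) -> 33.6.9.212
More-specific entries that do NOT match:
  184.223.201.0/26 (184.223.201.0 - 184.223.201.63) does not contain 184.223.201.161
  184.223.200.0/24 (184.223.200.0 - 184.223.200.255) does not contain 184.223.201.161
  184.223.232.0/21 (184.223.232.0 - 184.223.239.255) does not contain 184.223.201.161
  184.223.136.0/21 (184.223.136.0 - 184.223.143.255) does not contain 184.223.201.161
  184.207.128.0/17 (184.207.128.0 - 184.207.255.255) does not contain 184.223.201.161
  184.223.0.0/17 (184.223.0.0 - 184.223.127.255) does not contain 184.223.201.161
  184.220.0.0/15 (184.220.0.0 - 184.221.255.255) does not contain 184.223.201.161
Longest matching prefix is /13 -> next hop 33.6.9.212.

33.6.9.212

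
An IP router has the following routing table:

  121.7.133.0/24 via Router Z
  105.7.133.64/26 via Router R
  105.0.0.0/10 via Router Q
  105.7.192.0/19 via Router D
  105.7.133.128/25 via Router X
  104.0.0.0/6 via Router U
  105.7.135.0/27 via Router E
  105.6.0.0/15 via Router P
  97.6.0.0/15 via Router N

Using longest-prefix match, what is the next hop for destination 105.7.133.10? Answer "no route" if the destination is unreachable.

Routes whose prefix contains 105.7.133.10:
  104.0.0.0/6 (104.0.0.0 - 107.255.255.255) -> Router U
  105.0.0.0/10 (105.0.0.0 - 105.63.255.255) -> Router Q
  105.6.0.0/15 (105.6.0.0 - 105.7.255.255) -> Router P
More-specific entries that do NOT match:
  105.7.135.0/27 (105.7.135.0 - 105.7.135.31) does not contain 105.7.133.10
  105.7.133.64/26 (105.7.133.64 - 105.7.133.127) does not contain 105.7.133.10
  105.7.133.128/25 (105.7.133.128 - 105.7.133.255) does not contain 105.7.133.10
  121.7.133.0/24 (121.7.133.0 - 121.7.133.255) does not contain 105.7.133.10
  105.7.192.0/19 (105.7.192.0 - 105.7.223.255) does not contain 105.7.133.10
Longest matching prefix is /15 -> next hop Router P.

Router P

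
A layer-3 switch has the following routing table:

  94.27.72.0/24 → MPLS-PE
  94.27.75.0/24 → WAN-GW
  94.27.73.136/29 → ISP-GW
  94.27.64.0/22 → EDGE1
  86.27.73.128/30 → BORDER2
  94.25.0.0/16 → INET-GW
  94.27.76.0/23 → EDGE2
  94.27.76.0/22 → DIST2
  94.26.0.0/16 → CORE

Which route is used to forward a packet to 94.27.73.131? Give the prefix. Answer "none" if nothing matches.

94.27.73.131 is outside every listed prefix and there is no default route.

none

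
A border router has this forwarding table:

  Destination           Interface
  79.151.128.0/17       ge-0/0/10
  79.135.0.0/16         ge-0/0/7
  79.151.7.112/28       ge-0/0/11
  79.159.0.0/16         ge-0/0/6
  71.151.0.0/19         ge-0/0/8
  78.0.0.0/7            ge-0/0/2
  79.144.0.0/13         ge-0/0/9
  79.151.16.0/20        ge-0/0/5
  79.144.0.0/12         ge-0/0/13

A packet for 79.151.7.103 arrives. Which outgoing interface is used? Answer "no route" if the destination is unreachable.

Routes whose prefix contains 79.151.7.103:
  78.0.0.0/7 (78.0.0.0 - 79.255.255.255) -> ge-0/0/2
  79.144.0.0/12 (79.144.0.0 - 79.159.255.255) -> ge-0/0/13
  79.144.0.0/13 (79.144.0.0 - 79.151.255.255) -> ge-0/0/9
More-specific entries that do NOT match:
  79.151.7.112/28 (79.151.7.112 - 79.151.7.127) does not contain 79.151.7.103
  79.151.16.0/20 (79.151.16.0 - 79.151.31.255) does not contain 79.151.7.103
  71.151.0.0/19 (71.151.0.0 - 71.151.31.255) does not contain 79.151.7.103
  79.151.128.0/17 (79.151.128.0 - 79.151.255.255) does not contain 79.151.7.103
  79.135.0.0/16 (79.135.0.0 - 79.135.255.255) does not contain 79.151.7.103
  79.159.0.0/16 (79.159.0.0 - 79.159.255.255) does not contain 79.151.7.103
Longest matching prefix is /13 -> interface ge-0/0/9.

ge-0/0/9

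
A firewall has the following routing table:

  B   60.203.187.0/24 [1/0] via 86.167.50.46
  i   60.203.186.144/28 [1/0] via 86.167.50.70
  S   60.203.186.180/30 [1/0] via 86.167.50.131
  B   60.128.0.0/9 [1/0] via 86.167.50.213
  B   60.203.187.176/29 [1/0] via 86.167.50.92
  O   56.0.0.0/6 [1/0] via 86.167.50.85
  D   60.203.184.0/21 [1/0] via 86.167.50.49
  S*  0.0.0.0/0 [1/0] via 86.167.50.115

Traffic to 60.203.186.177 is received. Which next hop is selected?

Routes whose prefix contains 60.203.186.177:
  0.0.0.0/0 (default, matches everything) -> 86.167.50.115
  60.128.0.0/9 (60.128.0.0 - 60.255.255.255) -> 86.167.50.213
  60.203.184.0/21 (60.203.184.0 - 60.203.191.255) -> 86.167.50.49
More-specific entries that do NOT match:
  60.203.186.180/30 (60.203.186.180 - 60.203.186.183) does not contain 60.203.186.177
  60.203.187.176/29 (60.203.187.176 - 60.203.187.183) does not contain 60.203.186.177
  60.203.186.144/28 (60.203.186.144 - 60.203.186.159) does not contain 60.203.186.177
  60.203.187.0/24 (60.203.187.0 - 60.203.187.255) does not contain 60.203.186.177
Longest matching prefix is /21 -> next hop 86.167.50.49.

86.167.50.49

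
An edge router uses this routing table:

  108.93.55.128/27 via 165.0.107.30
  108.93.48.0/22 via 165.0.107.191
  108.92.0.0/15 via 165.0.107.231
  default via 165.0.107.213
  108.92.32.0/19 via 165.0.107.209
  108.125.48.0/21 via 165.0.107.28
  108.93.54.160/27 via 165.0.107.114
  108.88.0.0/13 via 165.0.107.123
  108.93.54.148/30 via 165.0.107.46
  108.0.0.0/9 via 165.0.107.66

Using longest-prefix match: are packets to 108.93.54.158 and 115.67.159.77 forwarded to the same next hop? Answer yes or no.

108.93.54.158: longest match 108.92.0.0/15 -> 165.0.107.231
115.67.159.77: longest match 0.0.0.0/0 -> 165.0.107.213

no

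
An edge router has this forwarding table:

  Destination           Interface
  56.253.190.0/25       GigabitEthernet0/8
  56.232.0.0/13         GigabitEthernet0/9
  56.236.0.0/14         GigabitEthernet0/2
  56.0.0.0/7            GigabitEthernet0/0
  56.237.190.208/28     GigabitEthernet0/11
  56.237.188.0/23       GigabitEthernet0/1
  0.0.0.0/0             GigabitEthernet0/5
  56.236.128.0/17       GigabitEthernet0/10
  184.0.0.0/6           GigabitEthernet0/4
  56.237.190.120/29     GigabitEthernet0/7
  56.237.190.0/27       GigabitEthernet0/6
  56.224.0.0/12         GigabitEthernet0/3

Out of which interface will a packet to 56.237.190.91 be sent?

Routes whose prefix contains 56.237.190.91:
  0.0.0.0/0 (default, matches everything) -> GigabitEthernet0/5
  56.0.0.0/7 (56.0.0.0 - 57.255.255.255) -> GigabitEthernet0/0
  56.224.0.0/12 (56.224.0.0 - 56.239.255.255) -> GigabitEthernet0/3
  56.232.0.0/13 (56.232.0.0 - 56.239.255.255) -> GigabitEthernet0/9
  56.236.0.0/14 (56.236.0.0 - 56.239.255.255) -> GigabitEthernet0/2
More-specific entries that do NOT match:
  56.237.190.120/29 (56.237.190.120 - 56.237.190.127) does not contain 56.237.190.91
  56.237.190.208/28 (56.237.190.208 - 56.237.190.223) does not contain 56.237.190.91
  56.237.190.0/27 (56.237.190.0 - 56.237.190.31) does not contain 56.237.190.91
  56.253.190.0/25 (56.253.190.0 - 56.253.190.127) does not contain 56.237.190.91
  56.237.188.0/23 (56.237.188.0 - 56.237.189.255) does not contain 56.237.190.91
  56.236.128.0/17 (56.236.128.0 - 56.236.255.255) does not contain 56.237.190.91
Longest matching prefix is /14 -> interface GigabitEthernet0/2.

GigabitEthernet0/2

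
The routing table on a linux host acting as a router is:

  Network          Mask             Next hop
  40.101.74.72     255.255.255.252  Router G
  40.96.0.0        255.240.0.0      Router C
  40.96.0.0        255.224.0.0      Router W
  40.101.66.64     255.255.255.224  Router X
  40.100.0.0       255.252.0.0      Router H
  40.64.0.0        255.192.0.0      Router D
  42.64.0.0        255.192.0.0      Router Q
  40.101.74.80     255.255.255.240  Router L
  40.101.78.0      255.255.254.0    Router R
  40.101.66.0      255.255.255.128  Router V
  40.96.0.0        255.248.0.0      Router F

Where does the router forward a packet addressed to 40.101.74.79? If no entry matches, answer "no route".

Routes whose prefix contains 40.101.74.79:
  40.64.0.0/10 (40.64.0.0 - 40.127.255.255) -> Router D
  40.96.0.0/11 (40.96.0.0 - 40.127.255.255) -> Router W
  40.96.0.0/12 (40.96.0.0 - 40.111.255.255) -> Router C
  40.96.0.0/13 (40.96.0.0 - 40.103.255.255) -> Router F
  40.100.0.0/14 (40.100.0.0 - 40.103.255.255) -> Router H
More-specific entries that do NOT match:
  40.101.74.72/30 (40.101.74.72 - 40.101.74.75) does not contain 40.101.74.79
  40.101.74.80/28 (40.101.74.80 - 40.101.74.95) does not contain 40.101.74.79
  40.101.66.64/27 (40.101.66.64 - 40.101.66.95) does not contain 40.101.74.79
  40.101.66.0/25 (40.101.66.0 - 40.101.66.127) does not contain 40.101.74.79
  40.101.78.0/23 (40.101.78.0 - 40.101.79.255) does not contain 40.101.74.79
Longest matching prefix is /14 -> next hop Router H.

Router H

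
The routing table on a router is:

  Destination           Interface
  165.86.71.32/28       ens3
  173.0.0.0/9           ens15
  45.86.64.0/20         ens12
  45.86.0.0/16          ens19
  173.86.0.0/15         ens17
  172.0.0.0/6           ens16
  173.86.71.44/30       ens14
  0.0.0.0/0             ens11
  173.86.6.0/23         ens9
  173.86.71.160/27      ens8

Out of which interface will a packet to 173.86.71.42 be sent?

ens17

Routes whose prefix contains 173.86.71.42:
  0.0.0.0/0 (default, matches everything) -> ens11
  172.0.0.0/6 (172.0.0.0 - 175.255.255.255) -> ens16
  173.0.0.0/9 (173.0.0.0 - 173.127.255.255) -> ens15
  173.86.0.0/15 (173.86.0.0 - 173.87.255.255) -> ens17
More-specific entries that do NOT match:
  173.86.71.44/30 (173.86.71.44 - 173.86.71.47) does not contain 173.86.71.42
  165.86.71.32/28 (165.86.71.32 - 165.86.71.47) does not contain 173.86.71.42
  173.86.71.160/27 (173.86.71.160 - 173.86.71.191) does not contain 173.86.71.42
  173.86.6.0/23 (173.86.6.0 - 173.86.7.255) does not contain 173.86.71.42
  45.86.64.0/20 (45.86.64.0 - 45.86.79.255) does not contain 173.86.71.42
  45.86.0.0/16 (45.86.0.0 - 45.86.255.255) does not contain 173.86.71.42
Longest matching prefix is /15 -> interface ens17.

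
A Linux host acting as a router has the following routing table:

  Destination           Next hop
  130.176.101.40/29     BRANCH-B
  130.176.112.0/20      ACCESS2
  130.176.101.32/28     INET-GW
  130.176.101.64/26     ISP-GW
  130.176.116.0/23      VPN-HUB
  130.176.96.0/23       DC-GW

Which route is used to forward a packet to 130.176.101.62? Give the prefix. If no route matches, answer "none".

none

130.176.101.62 is outside every listed prefix and there is no default route.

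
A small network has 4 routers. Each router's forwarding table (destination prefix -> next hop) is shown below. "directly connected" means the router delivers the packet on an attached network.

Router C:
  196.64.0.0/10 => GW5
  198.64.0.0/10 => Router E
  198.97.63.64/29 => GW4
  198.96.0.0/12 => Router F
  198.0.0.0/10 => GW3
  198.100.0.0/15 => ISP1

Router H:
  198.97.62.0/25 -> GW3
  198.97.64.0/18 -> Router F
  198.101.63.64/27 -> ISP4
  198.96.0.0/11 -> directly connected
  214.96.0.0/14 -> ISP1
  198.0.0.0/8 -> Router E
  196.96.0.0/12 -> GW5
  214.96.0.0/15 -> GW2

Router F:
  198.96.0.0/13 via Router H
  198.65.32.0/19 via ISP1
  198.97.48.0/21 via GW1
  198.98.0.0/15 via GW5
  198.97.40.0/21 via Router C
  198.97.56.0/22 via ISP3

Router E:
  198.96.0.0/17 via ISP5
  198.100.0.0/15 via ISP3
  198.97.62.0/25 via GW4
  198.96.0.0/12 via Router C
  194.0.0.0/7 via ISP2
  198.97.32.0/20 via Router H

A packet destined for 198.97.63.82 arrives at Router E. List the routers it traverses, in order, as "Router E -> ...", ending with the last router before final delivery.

Router E -> Router C -> Router F -> Router H

At Router E: longest match for 198.97.63.82 is 198.96.0.0/12 -> Router C
At Router C: longest match for 198.97.63.82 is 198.96.0.0/12 -> Router F
At Router F: longest match for 198.97.63.82 is 198.96.0.0/13 -> Router H
At Router H: longest match for 198.97.63.82 is 198.96.0.0/11 -> directly connected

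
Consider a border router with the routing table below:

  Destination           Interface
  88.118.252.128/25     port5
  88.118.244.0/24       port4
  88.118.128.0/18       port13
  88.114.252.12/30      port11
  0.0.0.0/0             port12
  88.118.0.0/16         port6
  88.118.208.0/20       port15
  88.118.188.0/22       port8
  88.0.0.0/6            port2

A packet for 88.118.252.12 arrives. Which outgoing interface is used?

port6

Routes whose prefix contains 88.118.252.12:
  0.0.0.0/0 (default, matches everything) -> port12
  88.0.0.0/6 (88.0.0.0 - 91.255.255.255) -> port2
  88.118.0.0/16 (88.118.0.0 - 88.118.255.255) -> port6
More-specific entries that do NOT match:
  88.114.252.12/30 (88.114.252.12 - 88.114.252.15) does not contain 88.118.252.12
  88.118.252.128/25 (88.118.252.128 - 88.118.252.255) does not contain 88.118.252.12
  88.118.244.0/24 (88.118.244.0 - 88.118.244.255) does not contain 88.118.252.12
  88.118.188.0/22 (88.118.188.0 - 88.118.191.255) does not contain 88.118.252.12
  88.118.208.0/20 (88.118.208.0 - 88.118.223.255) does not contain 88.118.252.12
  88.118.128.0/18 (88.118.128.0 - 88.118.191.255) does not contain 88.118.252.12
Longest matching prefix is /16 -> interface port6.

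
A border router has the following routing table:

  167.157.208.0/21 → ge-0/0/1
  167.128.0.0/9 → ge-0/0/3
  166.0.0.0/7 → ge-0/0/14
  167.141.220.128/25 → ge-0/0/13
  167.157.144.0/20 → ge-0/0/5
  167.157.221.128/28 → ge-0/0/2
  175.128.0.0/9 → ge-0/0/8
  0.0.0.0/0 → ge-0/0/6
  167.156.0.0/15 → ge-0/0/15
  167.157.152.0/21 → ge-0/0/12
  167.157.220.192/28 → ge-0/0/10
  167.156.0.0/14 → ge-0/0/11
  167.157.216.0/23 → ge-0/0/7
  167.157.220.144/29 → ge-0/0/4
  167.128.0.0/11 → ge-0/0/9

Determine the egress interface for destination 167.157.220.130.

ge-0/0/15

Routes whose prefix contains 167.157.220.130:
  0.0.0.0/0 (default, matches everything) -> ge-0/0/6
  166.0.0.0/7 (166.0.0.0 - 167.255.255.255) -> ge-0/0/14
  167.128.0.0/9 (167.128.0.0 - 167.255.255.255) -> ge-0/0/3
  167.128.0.0/11 (167.128.0.0 - 167.159.255.255) -> ge-0/0/9
  167.156.0.0/14 (167.156.0.0 - 167.159.255.255) -> ge-0/0/11
  167.156.0.0/15 (167.156.0.0 - 167.157.255.255) -> ge-0/0/15
More-specific entries that do NOT match:
  167.157.220.144/29 (167.157.220.144 - 167.157.220.151) does not contain 167.157.220.130
  167.157.221.128/28 (167.157.221.128 - 167.157.221.143) does not contain 167.157.220.130
  167.157.220.192/28 (167.157.220.192 - 167.157.220.207) does not contain 167.157.220.130
  167.141.220.128/25 (167.141.220.128 - 167.141.220.255) does not contain 167.157.220.130
  167.157.216.0/23 (167.157.216.0 - 167.157.217.255) does not contain 167.157.220.130
  167.157.208.0/21 (167.157.208.0 - 167.157.215.255) does not contain 167.157.220.130
  167.157.152.0/21 (167.157.152.0 - 167.157.159.255) does not contain 167.157.220.130
  167.157.144.0/20 (167.157.144.0 - 167.157.159.255) does not contain 167.157.220.130
Longest matching prefix is /15 -> interface ge-0/0/15.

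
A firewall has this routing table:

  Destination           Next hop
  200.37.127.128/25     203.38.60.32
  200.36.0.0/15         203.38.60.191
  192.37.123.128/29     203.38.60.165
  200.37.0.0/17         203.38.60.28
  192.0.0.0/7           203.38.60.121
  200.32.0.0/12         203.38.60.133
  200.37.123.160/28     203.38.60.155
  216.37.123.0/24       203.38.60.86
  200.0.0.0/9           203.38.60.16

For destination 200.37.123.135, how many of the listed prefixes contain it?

4

Prefixes containing 200.37.123.135:
  200.0.0.0/9 (200.0.0.0 - 200.127.255.255)
  200.32.0.0/12 (200.32.0.0 - 200.47.255.255)
  200.36.0.0/15 (200.36.0.0 - 200.37.255.255)
  200.37.0.0/17 (200.37.0.0 - 200.37.127.255)
Total matching entries: 4.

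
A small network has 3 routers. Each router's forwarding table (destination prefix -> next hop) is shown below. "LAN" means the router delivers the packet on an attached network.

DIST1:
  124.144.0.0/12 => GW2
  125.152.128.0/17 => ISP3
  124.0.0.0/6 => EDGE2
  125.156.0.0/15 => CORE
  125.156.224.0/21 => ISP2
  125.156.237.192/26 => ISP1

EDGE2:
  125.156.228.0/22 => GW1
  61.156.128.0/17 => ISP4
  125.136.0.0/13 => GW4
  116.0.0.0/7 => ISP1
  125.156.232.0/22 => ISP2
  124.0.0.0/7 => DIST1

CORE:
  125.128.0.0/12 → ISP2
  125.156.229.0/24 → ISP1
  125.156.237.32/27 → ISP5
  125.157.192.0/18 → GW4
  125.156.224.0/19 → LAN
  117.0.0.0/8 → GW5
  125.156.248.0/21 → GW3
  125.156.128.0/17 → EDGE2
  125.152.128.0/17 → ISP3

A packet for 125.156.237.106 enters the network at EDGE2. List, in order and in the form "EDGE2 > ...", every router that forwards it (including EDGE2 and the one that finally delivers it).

At EDGE2: longest match for 125.156.237.106 is 124.0.0.0/7 -> DIST1
At DIST1: longest match for 125.156.237.106 is 125.156.0.0/15 -> CORE
At CORE: longest match for 125.156.237.106 is 125.156.224.0/19 -> LAN

EDGE2 > DIST1 > CORE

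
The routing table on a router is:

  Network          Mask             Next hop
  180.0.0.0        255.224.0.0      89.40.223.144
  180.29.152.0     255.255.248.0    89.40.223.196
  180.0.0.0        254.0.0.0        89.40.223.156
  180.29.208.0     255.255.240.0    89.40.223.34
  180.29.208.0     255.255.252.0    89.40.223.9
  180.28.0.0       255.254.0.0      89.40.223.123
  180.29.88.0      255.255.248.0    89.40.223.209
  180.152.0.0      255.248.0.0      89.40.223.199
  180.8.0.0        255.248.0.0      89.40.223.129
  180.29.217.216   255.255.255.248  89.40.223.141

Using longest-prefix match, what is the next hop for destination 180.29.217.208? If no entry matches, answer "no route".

Routes whose prefix contains 180.29.217.208:
  180.0.0.0/7 (180.0.0.0 - 181.255.255.255) -> 89.40.223.156
  180.0.0.0/11 (180.0.0.0 - 180.31.255.255) -> 89.40.223.144
  180.28.0.0/15 (180.28.0.0 - 180.29.255.255) -> 89.40.223.123
  180.29.208.0/20 (180.29.208.0 - 180.29.223.255) -> 89.40.223.34
More-specific entries that do NOT match:
  180.29.217.216/29 (180.29.217.216 - 180.29.217.223) does not contain 180.29.217.208
  180.29.208.0/22 (180.29.208.0 - 180.29.211.255) does not contain 180.29.217.208
  180.29.152.0/21 (180.29.152.0 - 180.29.159.255) does not contain 180.29.217.208
  180.29.88.0/21 (180.29.88.0 - 180.29.95.255) does not contain 180.29.217.208
Longest matching prefix is /20 -> next hop 89.40.223.34.

89.40.223.34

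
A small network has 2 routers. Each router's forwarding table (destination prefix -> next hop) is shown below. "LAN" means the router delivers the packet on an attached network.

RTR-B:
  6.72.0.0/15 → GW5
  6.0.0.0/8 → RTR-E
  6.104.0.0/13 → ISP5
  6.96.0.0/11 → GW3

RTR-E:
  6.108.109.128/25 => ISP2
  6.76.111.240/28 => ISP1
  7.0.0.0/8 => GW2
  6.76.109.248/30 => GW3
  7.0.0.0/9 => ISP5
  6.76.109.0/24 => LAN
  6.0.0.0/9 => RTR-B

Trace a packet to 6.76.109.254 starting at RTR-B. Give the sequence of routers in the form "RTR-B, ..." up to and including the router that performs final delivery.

At RTR-B: longest match for 6.76.109.254 is 6.0.0.0/8 -> RTR-E
At RTR-E: longest match for 6.76.109.254 is 6.76.109.0/24 -> LAN

RTR-B, RTR-E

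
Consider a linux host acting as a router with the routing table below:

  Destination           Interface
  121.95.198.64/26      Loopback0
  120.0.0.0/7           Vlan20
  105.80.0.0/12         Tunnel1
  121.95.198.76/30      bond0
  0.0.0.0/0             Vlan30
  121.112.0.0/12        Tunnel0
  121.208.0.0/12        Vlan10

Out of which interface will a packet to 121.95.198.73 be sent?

Loopback0

Routes whose prefix contains 121.95.198.73:
  0.0.0.0/0 (default, matches everything) -> Vlan30
  120.0.0.0/7 (120.0.0.0 - 121.255.255.255) -> Vlan20
  121.95.198.64/26 (121.95.198.64 - 121.95.198.127) -> Loopback0
More-specific entries that do NOT match:
  121.95.198.76/30 (121.95.198.76 - 121.95.198.79) does not contain 121.95.198.73
Longest matching prefix is /26 -> interface Loopback0.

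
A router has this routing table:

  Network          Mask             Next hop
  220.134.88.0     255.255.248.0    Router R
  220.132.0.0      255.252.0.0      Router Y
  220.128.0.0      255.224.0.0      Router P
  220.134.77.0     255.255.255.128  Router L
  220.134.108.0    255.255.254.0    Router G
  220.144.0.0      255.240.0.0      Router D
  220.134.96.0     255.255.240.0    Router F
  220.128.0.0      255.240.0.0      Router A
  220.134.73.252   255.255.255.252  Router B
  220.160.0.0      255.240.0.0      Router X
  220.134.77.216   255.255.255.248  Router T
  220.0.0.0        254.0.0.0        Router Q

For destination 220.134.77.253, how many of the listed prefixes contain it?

4

Prefixes containing 220.134.77.253:
  220.0.0.0/7 (220.0.0.0 - 221.255.255.255)
  220.128.0.0/11 (220.128.0.0 - 220.159.255.255)
  220.128.0.0/12 (220.128.0.0 - 220.143.255.255)
  220.132.0.0/14 (220.132.0.0 - 220.135.255.255)
Total matching entries: 4.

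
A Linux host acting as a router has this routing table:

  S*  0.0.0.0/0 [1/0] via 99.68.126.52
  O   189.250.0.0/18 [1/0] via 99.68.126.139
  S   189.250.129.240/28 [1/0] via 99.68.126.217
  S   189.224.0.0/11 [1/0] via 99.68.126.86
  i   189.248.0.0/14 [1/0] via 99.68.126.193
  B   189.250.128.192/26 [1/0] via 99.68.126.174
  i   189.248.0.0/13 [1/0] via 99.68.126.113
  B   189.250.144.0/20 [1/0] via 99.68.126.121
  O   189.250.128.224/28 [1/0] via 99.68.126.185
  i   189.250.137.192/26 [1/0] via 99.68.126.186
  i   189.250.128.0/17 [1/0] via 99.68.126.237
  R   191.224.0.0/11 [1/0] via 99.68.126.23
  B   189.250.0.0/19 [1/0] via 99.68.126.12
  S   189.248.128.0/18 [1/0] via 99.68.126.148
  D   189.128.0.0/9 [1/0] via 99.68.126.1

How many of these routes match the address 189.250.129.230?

6

Prefixes containing 189.250.129.230:
  0.0.0.0/0 (default, matches everything)
  189.128.0.0/9 (189.128.0.0 - 189.255.255.255)
  189.224.0.0/11 (189.224.0.0 - 189.255.255.255)
  189.248.0.0/13 (189.248.0.0 - 189.255.255.255)
  189.248.0.0/14 (189.248.0.0 - 189.251.255.255)
  189.250.128.0/17 (189.250.128.0 - 189.250.255.255)
Total matching entries: 6.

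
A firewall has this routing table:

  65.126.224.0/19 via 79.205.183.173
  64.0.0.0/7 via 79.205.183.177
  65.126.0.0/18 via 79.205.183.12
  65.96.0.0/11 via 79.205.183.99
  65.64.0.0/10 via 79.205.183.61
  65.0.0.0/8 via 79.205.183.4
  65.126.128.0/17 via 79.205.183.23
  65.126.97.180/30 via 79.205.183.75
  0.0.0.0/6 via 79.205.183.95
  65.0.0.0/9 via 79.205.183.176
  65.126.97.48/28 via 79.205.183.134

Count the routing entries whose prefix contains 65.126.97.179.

5

Prefixes containing 65.126.97.179:
  64.0.0.0/7 (64.0.0.0 - 65.255.255.255)
  65.0.0.0/8 (65.0.0.0 - 65.255.255.255)
  65.0.0.0/9 (65.0.0.0 - 65.127.255.255)
  65.64.0.0/10 (65.64.0.0 - 65.127.255.255)
  65.96.0.0/11 (65.96.0.0 - 65.127.255.255)
Total matching entries: 5.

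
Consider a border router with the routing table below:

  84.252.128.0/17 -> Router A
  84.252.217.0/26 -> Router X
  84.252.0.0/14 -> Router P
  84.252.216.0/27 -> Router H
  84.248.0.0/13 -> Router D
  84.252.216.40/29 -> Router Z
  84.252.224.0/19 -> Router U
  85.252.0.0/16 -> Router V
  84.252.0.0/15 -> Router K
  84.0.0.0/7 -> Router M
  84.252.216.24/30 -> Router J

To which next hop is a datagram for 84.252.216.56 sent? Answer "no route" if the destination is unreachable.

Routes whose prefix contains 84.252.216.56:
  84.0.0.0/7 (84.0.0.0 - 85.255.255.255) -> Router M
  84.248.0.0/13 (84.248.0.0 - 84.255.255.255) -> Router D
  84.252.0.0/14 (84.252.0.0 - 84.255.255.255) -> Router P
  84.252.0.0/15 (84.252.0.0 - 84.253.255.255) -> Router K
  84.252.128.0/17 (84.252.128.0 - 84.252.255.255) -> Router A
More-specific entries that do NOT match:
  84.252.216.24/30 (84.252.216.24 - 84.252.216.27) does not contain 84.252.216.56
  84.252.216.40/29 (84.252.216.40 - 84.252.216.47) does not contain 84.252.216.56
  84.252.216.0/27 (84.252.216.0 - 84.252.216.31) does not contain 84.252.216.56
  84.252.217.0/26 (84.252.217.0 - 84.252.217.63) does not contain 84.252.216.56
  84.252.224.0/19 (84.252.224.0 - 84.252.255.255) does not contain 84.252.216.56
Longest matching prefix is /17 -> next hop Router A.

Router A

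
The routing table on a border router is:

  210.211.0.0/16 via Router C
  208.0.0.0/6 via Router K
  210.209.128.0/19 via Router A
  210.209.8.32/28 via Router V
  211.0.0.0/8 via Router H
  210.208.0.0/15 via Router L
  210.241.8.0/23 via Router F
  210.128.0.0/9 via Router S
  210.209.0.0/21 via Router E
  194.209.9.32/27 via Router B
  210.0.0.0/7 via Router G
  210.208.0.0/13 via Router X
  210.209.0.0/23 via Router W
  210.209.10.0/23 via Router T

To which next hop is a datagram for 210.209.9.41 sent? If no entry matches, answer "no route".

Router L

Routes whose prefix contains 210.209.9.41:
  208.0.0.0/6 (208.0.0.0 - 211.255.255.255) -> Router K
  210.0.0.0/7 (210.0.0.0 - 211.255.255.255) -> Router G
  210.128.0.0/9 (210.128.0.0 - 210.255.255.255) -> Router S
  210.208.0.0/13 (210.208.0.0 - 210.215.255.255) -> Router X
  210.208.0.0/15 (210.208.0.0 - 210.209.255.255) -> Router L
More-specific entries that do NOT match:
  210.209.8.32/28 (210.209.8.32 - 210.209.8.47) does not contain 210.209.9.41
  194.209.9.32/27 (194.209.9.32 - 194.209.9.63) does not contain 210.209.9.41
  210.241.8.0/23 (210.241.8.0 - 210.241.9.255) does not contain 210.209.9.41
  210.209.0.0/23 (210.209.0.0 - 210.209.1.255) does not contain 210.209.9.41
  210.209.10.0/23 (210.209.10.0 - 210.209.11.255) does not contain 210.209.9.41
  210.209.0.0/21 (210.209.0.0 - 210.209.7.255) does not contain 210.209.9.41
  210.209.128.0/19 (210.209.128.0 - 210.209.159.255) does not contain 210.209.9.41
  210.211.0.0/16 (210.211.0.0 - 210.211.255.255) does not contain 210.209.9.41
Longest matching prefix is /15 -> next hop Router L.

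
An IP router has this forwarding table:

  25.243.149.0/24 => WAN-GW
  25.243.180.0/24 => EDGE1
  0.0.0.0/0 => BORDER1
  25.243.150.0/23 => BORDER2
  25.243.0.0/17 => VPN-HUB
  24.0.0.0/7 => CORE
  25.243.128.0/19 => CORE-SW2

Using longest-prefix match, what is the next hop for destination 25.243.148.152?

CORE-SW2

Routes whose prefix contains 25.243.148.152:
  0.0.0.0/0 (default, matches everything) -> BORDER1
  24.0.0.0/7 (24.0.0.0 - 25.255.255.255) -> CORE
  25.243.128.0/19 (25.243.128.0 - 25.243.159.255) -> CORE-SW2
More-specific entries that do NOT match:
  25.243.149.0/24 (25.243.149.0 - 25.243.149.255) does not contain 25.243.148.152
  25.243.180.0/24 (25.243.180.0 - 25.243.180.255) does not contain 25.243.148.152
  25.243.150.0/23 (25.243.150.0 - 25.243.151.255) does not contain 25.243.148.152
Longest matching prefix is /19 -> next hop CORE-SW2.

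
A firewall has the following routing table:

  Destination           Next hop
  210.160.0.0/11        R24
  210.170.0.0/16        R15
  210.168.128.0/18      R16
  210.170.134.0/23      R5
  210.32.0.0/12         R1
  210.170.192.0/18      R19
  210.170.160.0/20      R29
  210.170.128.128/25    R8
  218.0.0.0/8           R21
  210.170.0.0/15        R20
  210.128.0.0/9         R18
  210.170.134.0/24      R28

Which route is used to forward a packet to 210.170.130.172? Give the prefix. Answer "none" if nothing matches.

210.170.0.0/16

Entries matching 210.170.130.172:
  210.128.0.0/9 (210.128.0.0 - 210.255.255.255)
  210.160.0.0/11 (210.160.0.0 - 210.191.255.255)
  210.170.0.0/15 (210.170.0.0 - 210.171.255.255)
  210.170.0.0/16 (210.170.0.0 - 210.170.255.255)
Most specific is 210.170.0.0/16.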